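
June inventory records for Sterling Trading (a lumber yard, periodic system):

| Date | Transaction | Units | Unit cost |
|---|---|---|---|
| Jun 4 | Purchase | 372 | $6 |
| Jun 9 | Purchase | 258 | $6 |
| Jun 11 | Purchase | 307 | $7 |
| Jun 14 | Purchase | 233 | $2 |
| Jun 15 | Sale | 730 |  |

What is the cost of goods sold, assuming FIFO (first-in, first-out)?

Jun 15, 730 sold [FIFO — oldest first]: 372 @ $6 + 258 @ $6 + 100 @ $7 = $4,480
Ending inventory: 207 @ $7 + 233 @ $2 = $1,915

COGS = $4,480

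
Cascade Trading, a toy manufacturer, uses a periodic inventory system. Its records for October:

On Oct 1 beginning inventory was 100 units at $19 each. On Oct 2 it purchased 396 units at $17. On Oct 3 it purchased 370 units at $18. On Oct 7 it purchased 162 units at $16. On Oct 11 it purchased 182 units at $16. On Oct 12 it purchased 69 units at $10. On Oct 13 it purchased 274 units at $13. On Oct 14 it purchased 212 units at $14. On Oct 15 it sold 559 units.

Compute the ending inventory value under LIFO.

Oct 15, 559 sold [LIFO — newest first]: 212 @ $14 + 274 @ $13 + 69 @ $10 + 4 @ $16 = $7,284
Ending inventory: 100 @ $19 + 396 @ $17 + 370 @ $18 + 162 @ $16 + 178 @ $16 = $20,732

Ending inventory = $20,732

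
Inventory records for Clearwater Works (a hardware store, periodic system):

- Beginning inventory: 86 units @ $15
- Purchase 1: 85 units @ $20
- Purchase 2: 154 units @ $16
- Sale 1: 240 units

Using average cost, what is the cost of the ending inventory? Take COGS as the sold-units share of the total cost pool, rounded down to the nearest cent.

Sale 1, sell 240: 240/325 × $5,454.00 → $4,027.56
Ending inventory (cost pool remaining) = $1,426.44
Check: goods available $5,454.00 = COGS $4,027.56 + ending $1,426.44

Ending inventory = $1,426.44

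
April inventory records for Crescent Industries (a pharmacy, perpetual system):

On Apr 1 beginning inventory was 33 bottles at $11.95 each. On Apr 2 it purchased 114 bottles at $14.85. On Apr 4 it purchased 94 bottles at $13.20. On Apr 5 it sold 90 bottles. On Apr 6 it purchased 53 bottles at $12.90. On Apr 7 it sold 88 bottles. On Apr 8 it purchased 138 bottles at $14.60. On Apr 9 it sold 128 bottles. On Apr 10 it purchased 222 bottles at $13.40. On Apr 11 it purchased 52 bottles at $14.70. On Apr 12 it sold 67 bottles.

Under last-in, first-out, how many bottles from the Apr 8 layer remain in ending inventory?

10

Apr 5, 90 sold [LIFO — newest first]: 90 @ $13.20 = $1,188.00
Apr 7, 88 sold [LIFO — newest first]: 53 @ $12.90 + 4 @ $13.20 + 31 @ $14.85 = $1,196.85
Apr 9, 128 sold [LIFO — newest first]: 128 @ $14.60 = $1,868.80
Apr 12, 67 sold [LIFO — newest first]: 52 @ $14.70 + 15 @ $13.40 = $965.40
Total COGS = $1,188.00 + $1,196.85 + $1,868.80 + $965.40 = $5,219.05
Ending inventory: 33 @ $11.95 + 83 @ $14.85 + 10 @ $14.60 + 207 @ $13.40 = $4,546.70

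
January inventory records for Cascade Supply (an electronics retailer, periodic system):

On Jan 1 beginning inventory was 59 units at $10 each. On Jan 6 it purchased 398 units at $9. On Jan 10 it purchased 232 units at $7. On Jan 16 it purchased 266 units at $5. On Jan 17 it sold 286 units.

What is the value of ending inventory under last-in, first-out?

Ending inventory = $5,656

Jan 17, 286 sold [LIFO — newest first]: 266 @ $5 + 20 @ $7 = $1,470
Ending inventory: 59 @ $10 + 398 @ $9 + 212 @ $7 = $5,656
Check: goods available $7,126 = COGS $1,470 + ending $5,656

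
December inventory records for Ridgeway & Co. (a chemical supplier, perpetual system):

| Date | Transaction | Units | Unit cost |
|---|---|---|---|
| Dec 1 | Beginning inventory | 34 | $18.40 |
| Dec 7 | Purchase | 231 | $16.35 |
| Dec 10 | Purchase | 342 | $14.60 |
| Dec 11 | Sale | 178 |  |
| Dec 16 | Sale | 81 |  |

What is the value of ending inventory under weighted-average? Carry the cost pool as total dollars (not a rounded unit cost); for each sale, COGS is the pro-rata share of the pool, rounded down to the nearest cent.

After Dec 1: 34 on hand, pool $625.60 (≈ $18.4000 each)
After Dec 7: 265 on hand, pool $4,402.45 (≈ $16.6130 each)
After Dec 10: 607 on hand, pool $9,395.65 (≈ $15.4788 each)
Dec 11, sell 178: 178/607 × $9,395.65 → $2,755.23
Dec 16, sell 81: 81/429 × $6,640.42 → $1,253.78
Total COGS = $2,755.23 + $1,253.78 = $4,009.01
Ending inventory (cost pool remaining) = $5,386.64

Ending inventory = $5,386.64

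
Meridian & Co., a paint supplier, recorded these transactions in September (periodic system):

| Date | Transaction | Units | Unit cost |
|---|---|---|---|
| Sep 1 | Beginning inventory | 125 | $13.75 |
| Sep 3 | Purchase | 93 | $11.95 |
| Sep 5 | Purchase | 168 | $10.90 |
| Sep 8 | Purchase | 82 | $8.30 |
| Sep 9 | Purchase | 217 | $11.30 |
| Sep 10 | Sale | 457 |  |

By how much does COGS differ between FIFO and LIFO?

FIFO COGS: 125 @ $13.75 + 93 @ $11.95 + 168 @ $10.90 + 71 @ $8.30 = $5,250.60
LIFO COGS: 217 @ $11.30 + 82 @ $8.30 + 158 @ $10.90 = $4,854.90
Difference = |$5,250.60 − $4,854.90| = $395.70

$395.70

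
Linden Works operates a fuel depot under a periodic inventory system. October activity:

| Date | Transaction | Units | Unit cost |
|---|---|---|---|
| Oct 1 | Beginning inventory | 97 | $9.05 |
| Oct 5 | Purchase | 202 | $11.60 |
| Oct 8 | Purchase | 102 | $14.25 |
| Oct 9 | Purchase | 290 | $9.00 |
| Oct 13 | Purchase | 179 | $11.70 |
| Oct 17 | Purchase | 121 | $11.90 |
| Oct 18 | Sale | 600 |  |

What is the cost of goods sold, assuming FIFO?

Oct 18, 600 sold [FIFO — oldest first]: 97 @ $9.05 + 202 @ $11.60 + 102 @ $14.25 + 199 @ $9.00 = $6,465.55
Ending inventory: 91 @ $9.00 + 179 @ $11.70 + 121 @ $11.90 = $4,353.20

COGS = $6,465.55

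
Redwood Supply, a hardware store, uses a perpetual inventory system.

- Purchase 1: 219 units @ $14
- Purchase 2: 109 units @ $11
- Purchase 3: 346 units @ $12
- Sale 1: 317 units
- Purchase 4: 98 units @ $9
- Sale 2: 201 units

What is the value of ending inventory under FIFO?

Sale 1 (317) [FIFO — oldest first]: 219 @ $14 + 98 @ $11 = $4,144
Sale 2 (201) [FIFO — oldest first]: 11 @ $11 + 190 @ $12 = $2,401
Total COGS = $4,144 + $2,401 = $6,545
Ending inventory: 156 @ $12 + 98 @ $9 = $2,754

Ending inventory = $2,754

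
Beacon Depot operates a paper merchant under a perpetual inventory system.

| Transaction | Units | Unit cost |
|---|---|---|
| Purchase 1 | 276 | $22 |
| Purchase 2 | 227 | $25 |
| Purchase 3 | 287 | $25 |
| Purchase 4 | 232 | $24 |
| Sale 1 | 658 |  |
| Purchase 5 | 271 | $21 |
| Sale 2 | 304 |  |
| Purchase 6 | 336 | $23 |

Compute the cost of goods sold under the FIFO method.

Sale 1 (658) [FIFO — oldest first]: 276 @ $22 + 227 @ $25 + 155 @ $25 = $15,622
Sale 2 (304) [FIFO — oldest first]: 132 @ $25 + 172 @ $24 = $7,428
Total COGS = $15,622 + $7,428 = $23,050
Ending inventory: 60 @ $24 + 271 @ $21 + 336 @ $23 = $14,859
Check: goods available $37,909 = COGS $23,050 + ending $14,859

COGS = $23,050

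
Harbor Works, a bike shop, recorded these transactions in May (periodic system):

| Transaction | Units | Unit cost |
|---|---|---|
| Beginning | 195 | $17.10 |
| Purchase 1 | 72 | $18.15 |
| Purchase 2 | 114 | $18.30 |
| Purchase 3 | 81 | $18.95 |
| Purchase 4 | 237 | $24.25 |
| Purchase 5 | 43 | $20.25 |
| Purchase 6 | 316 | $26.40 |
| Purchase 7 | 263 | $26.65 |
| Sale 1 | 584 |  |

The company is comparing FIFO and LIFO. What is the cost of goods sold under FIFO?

FIFO COGS: 195 @ $17.10 + 72 @ $18.15 + 114 @ $18.30 + 81 @ $18.95 + 122 @ $24.25 = $11,220.95
LIFO COGS: 263 @ $26.65 + 316 @ $26.40 + 5 @ $20.25 = $15,452.60

COGS = $11,220.95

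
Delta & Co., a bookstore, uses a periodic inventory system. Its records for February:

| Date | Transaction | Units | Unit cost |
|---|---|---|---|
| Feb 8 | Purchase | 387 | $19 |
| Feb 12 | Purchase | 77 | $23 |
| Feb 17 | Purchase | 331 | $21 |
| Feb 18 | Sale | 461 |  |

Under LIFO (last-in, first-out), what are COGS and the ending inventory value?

COGS = $9,729; ending inventory = $6,346

Feb 18, 461 sold [LIFO — newest first]: 331 @ $21 + 77 @ $23 + 53 @ $19 = $9,729
Ending inventory: 334 @ $19 = $6,346
Check: goods available $16,075 = COGS $9,729 + ending $6,346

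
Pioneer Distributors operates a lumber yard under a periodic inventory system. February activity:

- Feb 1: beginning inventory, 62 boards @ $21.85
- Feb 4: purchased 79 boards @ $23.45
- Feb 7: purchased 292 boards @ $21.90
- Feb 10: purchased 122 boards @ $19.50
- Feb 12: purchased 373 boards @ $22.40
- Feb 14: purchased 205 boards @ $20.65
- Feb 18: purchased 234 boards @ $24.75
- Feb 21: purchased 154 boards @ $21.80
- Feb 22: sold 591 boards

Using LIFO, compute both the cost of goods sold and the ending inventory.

Feb 22, 591 sold [LIFO — newest first]: 154 @ $21.80 + 234 @ $24.75 + 203 @ $20.65 = $13,340.65
Ending inventory: 62 @ $21.85 + 79 @ $23.45 + 292 @ $21.90 + 122 @ $19.50 + 373 @ $22.40 + 2 @ $20.65 = $20,377.55

COGS = $13,340.65; ending inventory = $20,377.55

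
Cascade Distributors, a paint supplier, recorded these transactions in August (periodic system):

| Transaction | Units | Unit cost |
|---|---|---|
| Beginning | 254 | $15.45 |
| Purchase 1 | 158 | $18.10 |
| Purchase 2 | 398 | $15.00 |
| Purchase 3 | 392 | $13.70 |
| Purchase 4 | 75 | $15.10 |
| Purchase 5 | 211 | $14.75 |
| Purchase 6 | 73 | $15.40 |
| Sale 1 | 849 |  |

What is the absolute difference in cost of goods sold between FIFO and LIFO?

FIFO COGS: 254 @ $15.45 + 158 @ $18.10 + 398 @ $15.00 + 39 @ $13.70 = $13,288.40
LIFO COGS: 73 @ $15.40 + 211 @ $14.75 + 75 @ $15.10 + 392 @ $13.70 + 98 @ $15.00 = $12,209.35
Difference = |$13,288.40 − $12,209.35| = $1,079.05

$1,079.05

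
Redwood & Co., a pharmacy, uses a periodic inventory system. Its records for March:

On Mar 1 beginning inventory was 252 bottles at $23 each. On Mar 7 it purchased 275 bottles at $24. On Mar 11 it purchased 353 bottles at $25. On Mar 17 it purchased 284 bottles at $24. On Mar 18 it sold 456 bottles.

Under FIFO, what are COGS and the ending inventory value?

Mar 18, 456 sold [FIFO — oldest first]: 252 @ $23 + 204 @ $24 = $10,692
Ending inventory: 71 @ $24 + 353 @ $25 + 284 @ $24 = $17,345
Check: goods available $28,037 = COGS $10,692 + ending $17,345

COGS = $10,692; ending inventory = $17,345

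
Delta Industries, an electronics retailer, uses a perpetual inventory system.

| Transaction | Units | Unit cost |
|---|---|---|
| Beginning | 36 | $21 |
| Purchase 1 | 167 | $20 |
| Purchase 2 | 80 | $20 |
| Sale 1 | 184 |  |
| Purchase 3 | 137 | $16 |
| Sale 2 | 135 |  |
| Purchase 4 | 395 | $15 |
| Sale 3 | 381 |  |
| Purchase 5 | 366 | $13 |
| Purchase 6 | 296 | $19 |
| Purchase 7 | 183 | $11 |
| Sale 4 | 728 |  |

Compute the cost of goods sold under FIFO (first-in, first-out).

Sale 1 (184) [FIFO — oldest first]: 36 @ $21 + 148 @ $20 = $3,716
Sale 2 (135) [FIFO — oldest first]: 19 @ $20 + 80 @ $20 + 36 @ $16 = $2,556
Sale 3 (381) [FIFO — oldest first]: 101 @ $16 + 280 @ $15 = $5,816
Sale 4 (728) [FIFO — oldest first]: 115 @ $15 + 366 @ $13 + 247 @ $19 = $11,176
Total COGS = $3,716 + $2,556 + $5,816 + $11,176 = $23,264
Ending inventory: 49 @ $19 + 183 @ $11 = $2,944

COGS = $23,264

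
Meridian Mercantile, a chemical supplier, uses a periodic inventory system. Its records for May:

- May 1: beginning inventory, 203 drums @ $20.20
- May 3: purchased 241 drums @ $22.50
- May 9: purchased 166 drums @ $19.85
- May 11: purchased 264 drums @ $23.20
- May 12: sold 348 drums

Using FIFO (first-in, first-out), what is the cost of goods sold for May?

COGS = $7,363.10

May 12, 348 sold [FIFO — oldest first]: 203 @ $20.20 + 145 @ $22.50 = $7,363.10
Ending inventory: 96 @ $22.50 + 166 @ $19.85 + 264 @ $23.20 = $11,579.90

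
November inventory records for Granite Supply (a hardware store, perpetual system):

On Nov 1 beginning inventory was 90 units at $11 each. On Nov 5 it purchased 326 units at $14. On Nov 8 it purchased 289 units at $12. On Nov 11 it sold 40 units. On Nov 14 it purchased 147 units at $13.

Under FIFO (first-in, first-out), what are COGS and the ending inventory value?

Nov 11, 40 sold [FIFO — oldest first]: 40 @ $11 = $440
Ending inventory: 50 @ $11 + 326 @ $14 + 289 @ $12 + 147 @ $13 = $10,493

COGS = $440; ending inventory = $10,493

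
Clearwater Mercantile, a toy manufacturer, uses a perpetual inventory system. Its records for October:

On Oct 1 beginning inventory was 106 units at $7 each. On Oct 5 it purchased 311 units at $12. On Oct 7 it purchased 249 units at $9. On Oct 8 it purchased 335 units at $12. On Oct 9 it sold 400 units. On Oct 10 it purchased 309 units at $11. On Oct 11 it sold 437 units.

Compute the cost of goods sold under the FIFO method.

COGS = $8,767

Oct 9, 400 sold [FIFO — oldest first]: 106 @ $7 + 294 @ $12 = $4,270
Oct 11, 437 sold [FIFO — oldest first]: 17 @ $12 + 249 @ $9 + 171 @ $12 = $4,497
Total COGS = $4,270 + $4,497 = $8,767
Ending inventory: 164 @ $12 + 309 @ $11 = $5,367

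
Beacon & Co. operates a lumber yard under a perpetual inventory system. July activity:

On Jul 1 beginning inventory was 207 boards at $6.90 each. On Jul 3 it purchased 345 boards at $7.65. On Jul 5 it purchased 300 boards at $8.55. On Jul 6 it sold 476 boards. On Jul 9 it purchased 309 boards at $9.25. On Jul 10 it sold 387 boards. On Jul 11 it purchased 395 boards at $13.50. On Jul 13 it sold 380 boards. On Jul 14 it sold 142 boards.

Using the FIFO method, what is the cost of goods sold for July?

COGS = $12,514.80

Jul 6, 476 sold [FIFO — oldest first]: 207 @ $6.90 + 269 @ $7.65 = $3,486.15
Jul 10, 387 sold [FIFO — oldest first]: 76 @ $7.65 + 300 @ $8.55 + 11 @ $9.25 = $3,248.15
Jul 13, 380 sold [FIFO — oldest first]: 298 @ $9.25 + 82 @ $13.50 = $3,863.50
Jul 14, 142 sold [FIFO — oldest first]: 142 @ $13.50 = $1,917.00
Total COGS = $3,486.15 + $3,248.15 + $3,863.50 + $1,917.00 = $12,514.80
Ending inventory: 171 @ $13.50 = $2,308.50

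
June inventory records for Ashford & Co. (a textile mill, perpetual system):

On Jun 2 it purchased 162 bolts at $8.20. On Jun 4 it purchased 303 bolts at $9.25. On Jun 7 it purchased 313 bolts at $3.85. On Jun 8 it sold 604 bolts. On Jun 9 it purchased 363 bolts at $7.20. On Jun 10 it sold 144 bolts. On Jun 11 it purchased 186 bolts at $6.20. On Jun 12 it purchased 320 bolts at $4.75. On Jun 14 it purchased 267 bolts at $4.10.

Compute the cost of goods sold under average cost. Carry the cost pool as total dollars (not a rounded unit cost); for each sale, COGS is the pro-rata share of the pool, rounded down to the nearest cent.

COGS = $5,163.63

After Jun 2: 162 on hand, pool $1,328.40 (≈ $8.2000 each)
After Jun 4: 465 on hand, pool $4,131.15 (≈ $8.8842 each)
After Jun 7: 778 on hand, pool $5,336.20 (≈ $6.8589 each)
Jun 8, sell 604: 604/778 × $5,336.20 → $4,142.75
After Jun 9: 537 on hand, pool $3,807.05 (≈ $7.0895 each)
Jun 10, sell 144: 144/537 × $3,807.05 → $1,020.88
After Jun 11: 579 on hand, pool $3,939.37 (≈ $6.8037 each)
After Jun 12: 899 on hand, pool $5,459.37 (≈ $6.0727 each)
After Jun 14: 1166 on hand, pool $6,554.07 (≈ $5.6210 each)
Total COGS = $4,142.75 + $1,020.88 = $5,163.63
Ending inventory (cost pool remaining) = $6,554.07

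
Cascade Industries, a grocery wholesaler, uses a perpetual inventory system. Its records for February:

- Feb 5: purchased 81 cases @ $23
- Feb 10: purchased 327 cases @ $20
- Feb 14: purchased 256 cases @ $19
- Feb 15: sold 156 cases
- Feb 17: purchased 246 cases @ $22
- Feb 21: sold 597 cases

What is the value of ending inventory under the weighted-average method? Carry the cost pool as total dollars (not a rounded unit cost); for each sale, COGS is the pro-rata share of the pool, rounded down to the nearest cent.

After Feb 5: 81 on hand, pool $1,863.00 (≈ $23.0000 each)
After Feb 10: 408 on hand, pool $8,403.00 (≈ $20.5956 each)
After Feb 14: 664 on hand, pool $13,267.00 (≈ $19.9804 each)
Feb 15, sell 156: 156/664 × $13,267.00 → $3,116.94
After Feb 17: 754 on hand, pool $15,562.06 (≈ $20.6393 each)
Feb 21, sell 597: 597/754 × $15,562.06 → $12,321.68
Total COGS = $3,116.94 + $12,321.68 = $15,438.62
Ending inventory (cost pool remaining) = $3,240.38

Ending inventory = $3,240.38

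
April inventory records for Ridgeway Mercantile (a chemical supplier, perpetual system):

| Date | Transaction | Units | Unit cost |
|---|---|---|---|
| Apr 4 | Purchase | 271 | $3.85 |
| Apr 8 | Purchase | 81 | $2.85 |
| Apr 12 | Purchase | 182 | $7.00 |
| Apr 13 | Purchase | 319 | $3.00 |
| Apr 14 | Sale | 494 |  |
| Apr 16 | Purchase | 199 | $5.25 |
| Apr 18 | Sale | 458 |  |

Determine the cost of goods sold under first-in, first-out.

COGS = $4,024.95

Apr 14, 494 sold [FIFO — oldest first]: 271 @ $3.85 + 81 @ $2.85 + 142 @ $7.00 = $2,268.20
Apr 18, 458 sold [FIFO — oldest first]: 40 @ $7.00 + 319 @ $3.00 + 99 @ $5.25 = $1,756.75
Total COGS = $2,268.20 + $1,756.75 = $4,024.95
Ending inventory: 100 @ $5.25 = $525.00
Check: goods available $4,549.95 = COGS $4,024.95 + ending $525.00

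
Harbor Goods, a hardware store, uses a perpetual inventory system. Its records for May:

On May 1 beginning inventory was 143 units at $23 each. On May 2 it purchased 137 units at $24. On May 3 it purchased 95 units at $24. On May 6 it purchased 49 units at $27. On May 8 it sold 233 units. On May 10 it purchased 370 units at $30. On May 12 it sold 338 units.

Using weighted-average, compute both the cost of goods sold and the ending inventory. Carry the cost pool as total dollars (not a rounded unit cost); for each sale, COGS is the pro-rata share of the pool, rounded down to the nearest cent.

COGS = $15,044.82; ending inventory = $6,235.18

After May 1: 143 on hand, pool $3,289.00 (≈ $23.0000 each)
After May 2: 280 on hand, pool $6,577.00 (≈ $23.4893 each)
After May 3: 375 on hand, pool $8,857.00 (≈ $23.6187 each)
After May 6: 424 on hand, pool $10,180.00 (≈ $24.0094 each)
May 8, sell 233: 233/424 × $10,180.00 → $5,594.19
After May 10: 561 on hand, pool $15,685.81 (≈ $27.9604 each)
May 12, sell 338: 338/561 × $15,685.81 → $9,450.63
Total COGS = $5,594.19 + $9,450.63 = $15,044.82
Ending inventory (cost pool remaining) = $6,235.18
Check: goods available $21,280.00 = COGS $15,044.82 + ending $6,235.18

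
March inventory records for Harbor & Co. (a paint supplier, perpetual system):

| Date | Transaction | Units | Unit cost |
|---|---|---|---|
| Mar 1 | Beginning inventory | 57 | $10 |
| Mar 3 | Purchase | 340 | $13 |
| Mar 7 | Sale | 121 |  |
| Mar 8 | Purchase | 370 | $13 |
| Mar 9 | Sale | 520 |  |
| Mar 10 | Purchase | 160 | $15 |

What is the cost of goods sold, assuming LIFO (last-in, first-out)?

COGS = $8,333

Mar 7, 121 sold [LIFO — newest first]: 121 @ $13 = $1,573
Mar 9, 520 sold [LIFO — newest first]: 370 @ $13 + 150 @ $13 = $6,760
Total COGS = $1,573 + $6,760 = $8,333
Ending inventory: 57 @ $10 + 69 @ $13 + 160 @ $15 = $3,867
Check: goods available $12,200 = COGS $8,333 + ending $3,867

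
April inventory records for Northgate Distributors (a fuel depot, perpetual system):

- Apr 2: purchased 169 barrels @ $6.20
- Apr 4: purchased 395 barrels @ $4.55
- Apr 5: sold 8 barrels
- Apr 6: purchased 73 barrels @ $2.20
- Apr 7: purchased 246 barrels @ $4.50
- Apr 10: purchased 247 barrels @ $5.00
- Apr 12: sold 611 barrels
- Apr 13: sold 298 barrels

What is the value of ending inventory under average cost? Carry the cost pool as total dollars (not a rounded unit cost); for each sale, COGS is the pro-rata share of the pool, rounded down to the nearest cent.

After Apr 2: 169 on hand, pool $1,047.80 (≈ $6.2000 each)
After Apr 4: 564 on hand, pool $2,845.05 (≈ $5.0444 each)
Apr 5, sell 8: 8/564 × $2,845.05 → $40.35
After Apr 6: 629 on hand, pool $2,965.30 (≈ $4.7143 each)
After Apr 7: 875 on hand, pool $4,072.30 (≈ $4.6541 each)
After Apr 10: 1122 on hand, pool $5,307.30 (≈ $4.7302 each)
Apr 12, sell 611: 611/1122 × $5,307.30 → $2,890.16
Apr 13, sell 298: 298/511 × $2,417.14 → $1,409.60
Total COGS = $40.35 + $2,890.16 + $1,409.60 = $4,340.11
Ending inventory (cost pool remaining) = $1,007.54
Check: goods available $5,347.65 = COGS $4,340.11 + ending $1,007.54

Ending inventory = $1,007.54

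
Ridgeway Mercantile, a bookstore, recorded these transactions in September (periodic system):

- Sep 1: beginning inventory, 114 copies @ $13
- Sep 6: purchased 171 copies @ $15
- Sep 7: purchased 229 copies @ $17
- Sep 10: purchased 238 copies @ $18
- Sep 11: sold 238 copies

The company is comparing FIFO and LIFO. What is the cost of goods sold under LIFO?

COGS = $4,284

FIFO COGS: 114 @ $13 + 124 @ $15 = $3,342
LIFO COGS: 238 @ $18 = $4,284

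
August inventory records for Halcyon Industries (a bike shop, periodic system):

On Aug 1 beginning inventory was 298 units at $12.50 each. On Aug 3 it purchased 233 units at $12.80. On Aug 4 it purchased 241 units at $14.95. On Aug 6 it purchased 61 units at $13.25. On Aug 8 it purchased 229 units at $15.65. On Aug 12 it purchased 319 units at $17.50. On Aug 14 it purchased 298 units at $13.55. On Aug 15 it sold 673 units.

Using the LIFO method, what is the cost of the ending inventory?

Ending inventory = $13,826.05

Aug 15, 673 sold [LIFO — newest first]: 298 @ $13.55 + 319 @ $17.50 + 56 @ $15.65 = $10,496.80
Ending inventory: 298 @ $12.50 + 233 @ $12.80 + 241 @ $14.95 + 61 @ $13.25 + 173 @ $15.65 = $13,826.05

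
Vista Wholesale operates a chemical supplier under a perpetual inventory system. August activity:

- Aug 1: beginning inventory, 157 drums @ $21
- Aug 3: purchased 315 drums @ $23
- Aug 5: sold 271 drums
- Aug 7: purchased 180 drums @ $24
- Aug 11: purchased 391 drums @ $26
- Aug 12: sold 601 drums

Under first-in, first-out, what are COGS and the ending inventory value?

COGS = $20,582; ending inventory = $4,446

Aug 5, 271 sold [FIFO — oldest first]: 157 @ $21 + 114 @ $23 = $5,919
Aug 12, 601 sold [FIFO — oldest first]: 201 @ $23 + 180 @ $24 + 220 @ $26 = $14,663
Total COGS = $5,919 + $14,663 = $20,582
Ending inventory: 171 @ $26 = $4,446
Check: goods available $25,028 = COGS $20,582 + ending $4,446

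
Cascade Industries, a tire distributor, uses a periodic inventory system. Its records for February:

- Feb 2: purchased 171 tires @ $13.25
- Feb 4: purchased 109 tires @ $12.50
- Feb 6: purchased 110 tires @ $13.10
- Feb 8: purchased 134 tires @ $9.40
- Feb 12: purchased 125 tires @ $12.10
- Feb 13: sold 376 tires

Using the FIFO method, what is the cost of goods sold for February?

Feb 13, 376 sold [FIFO — oldest first]: 171 @ $13.25 + 109 @ $12.50 + 96 @ $13.10 = $4,885.85
Ending inventory: 14 @ $13.10 + 134 @ $9.40 + 125 @ $12.10 = $2,955.50

COGS = $4,885.85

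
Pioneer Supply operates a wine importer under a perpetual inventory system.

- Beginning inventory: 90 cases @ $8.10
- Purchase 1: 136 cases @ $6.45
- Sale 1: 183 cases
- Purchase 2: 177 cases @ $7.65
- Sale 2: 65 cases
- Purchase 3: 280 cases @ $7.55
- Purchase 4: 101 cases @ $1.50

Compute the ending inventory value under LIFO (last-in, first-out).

Ending inventory = $3,470.60

Sale 1 (183) [LIFO — newest first]: 136 @ $6.45 + 47 @ $8.10 = $1,257.90
Sale 2 (65) [LIFO — newest first]: 65 @ $7.65 = $497.25
Total COGS = $1,257.90 + $497.25 = $1,755.15
Ending inventory: 43 @ $8.10 + 112 @ $7.65 + 280 @ $7.55 + 101 @ $1.50 = $3,470.60
Check: goods available $5,225.75 = COGS $1,755.15 + ending $3,470.60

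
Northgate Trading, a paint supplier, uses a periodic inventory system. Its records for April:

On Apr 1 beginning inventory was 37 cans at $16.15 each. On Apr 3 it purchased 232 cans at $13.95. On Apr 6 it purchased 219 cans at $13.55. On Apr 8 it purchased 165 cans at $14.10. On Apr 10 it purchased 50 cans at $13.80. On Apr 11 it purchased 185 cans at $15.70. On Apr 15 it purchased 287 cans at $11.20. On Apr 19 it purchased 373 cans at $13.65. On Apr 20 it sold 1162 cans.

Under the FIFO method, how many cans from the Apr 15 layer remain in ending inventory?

Apr 20, 1162 sold [FIFO — oldest first]: 37 @ $16.15 + 232 @ $13.95 + 219 @ $13.55 + 165 @ $14.10 + 50 @ $13.80 + 185 @ $15.70 + 274 @ $11.20 = $15,791.20
Ending inventory: 13 @ $11.20 + 373 @ $13.65 = $5,237.05

13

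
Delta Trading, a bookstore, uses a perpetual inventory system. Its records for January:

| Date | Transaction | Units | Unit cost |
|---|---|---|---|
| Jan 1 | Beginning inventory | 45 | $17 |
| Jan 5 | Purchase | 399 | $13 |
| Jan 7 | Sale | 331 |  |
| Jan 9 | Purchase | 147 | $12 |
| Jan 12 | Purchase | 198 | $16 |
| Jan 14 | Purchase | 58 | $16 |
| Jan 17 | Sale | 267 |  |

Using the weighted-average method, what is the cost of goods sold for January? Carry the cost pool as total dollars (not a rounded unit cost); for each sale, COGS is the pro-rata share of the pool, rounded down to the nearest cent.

After Jan 1: 45 on hand, pool $765.00 (≈ $17.0000 each)
After Jan 5: 444 on hand, pool $5,952.00 (≈ $13.4054 each)
Jan 7, sell 331: 331/444 × $5,952.00 → $4,437.18
After Jan 9: 260 on hand, pool $3,278.82 (≈ $12.6108 each)
After Jan 12: 458 on hand, pool $6,446.82 (≈ $14.0760 each)
After Jan 14: 516 on hand, pool $7,374.82 (≈ $14.2923 each)
Jan 17, sell 267: 267/516 × $7,374.82 → $3,816.04
Total COGS = $4,437.18 + $3,816.04 = $8,253.22
Ending inventory (cost pool remaining) = $3,558.78
Check: goods available $11,812.00 = COGS $8,253.22 + ending $3,558.78

COGS = $8,253.22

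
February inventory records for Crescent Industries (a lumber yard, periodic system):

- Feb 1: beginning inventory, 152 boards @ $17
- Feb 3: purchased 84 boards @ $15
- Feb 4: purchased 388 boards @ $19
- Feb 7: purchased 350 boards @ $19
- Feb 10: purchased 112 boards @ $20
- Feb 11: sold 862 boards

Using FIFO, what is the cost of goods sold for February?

COGS = $15,738

Feb 11, 862 sold [FIFO — oldest first]: 152 @ $17 + 84 @ $15 + 388 @ $19 + 238 @ $19 = $15,738
Ending inventory: 112 @ $19 + 112 @ $20 = $4,368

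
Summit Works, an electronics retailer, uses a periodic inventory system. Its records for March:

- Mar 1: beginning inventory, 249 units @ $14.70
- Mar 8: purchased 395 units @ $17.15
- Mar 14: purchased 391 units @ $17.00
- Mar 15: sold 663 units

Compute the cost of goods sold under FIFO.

Mar 15, 663 sold [FIFO — oldest first]: 249 @ $14.70 + 395 @ $17.15 + 19 @ $17.00 = $10,757.55
Ending inventory: 372 @ $17.00 = $6,324.00

COGS = $10,757.55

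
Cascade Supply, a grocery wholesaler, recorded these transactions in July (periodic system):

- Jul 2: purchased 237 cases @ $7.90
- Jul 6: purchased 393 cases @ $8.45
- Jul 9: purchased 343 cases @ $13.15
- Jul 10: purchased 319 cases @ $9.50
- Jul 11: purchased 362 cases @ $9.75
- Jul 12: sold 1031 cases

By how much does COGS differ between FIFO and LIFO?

FIFO COGS: 237 @ $7.90 + 393 @ $8.45 + 343 @ $13.15 + 58 @ $9.50 = $10,254.60
LIFO COGS: 362 @ $9.75 + 319 @ $9.50 + 343 @ $13.15 + 7 @ $8.45 = $11,129.60
Difference = |$10,254.60 − $11,129.60| = $875.00

$875.00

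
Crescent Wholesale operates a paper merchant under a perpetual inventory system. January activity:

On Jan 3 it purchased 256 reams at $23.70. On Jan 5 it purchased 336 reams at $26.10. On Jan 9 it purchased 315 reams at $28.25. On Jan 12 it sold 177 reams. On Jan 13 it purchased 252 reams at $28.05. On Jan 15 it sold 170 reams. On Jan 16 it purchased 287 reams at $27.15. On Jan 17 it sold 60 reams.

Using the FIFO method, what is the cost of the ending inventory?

Jan 12, 177 sold [FIFO — oldest first]: 177 @ $23.70 = $4,194.90
Jan 15, 170 sold [FIFO — oldest first]: 79 @ $23.70 + 91 @ $26.10 = $4,247.40
Jan 17, 60 sold [FIFO — oldest first]: 60 @ $26.10 = $1,566.00
Total COGS = $4,194.90 + $4,247.40 + $1,566.00 = $10,008.30
Ending inventory: 185 @ $26.10 + 315 @ $28.25 + 252 @ $28.05 + 287 @ $27.15 = $28,587.90
Check: goods available $38,596.20 = COGS $10,008.30 + ending $28,587.90

Ending inventory = $28,587.90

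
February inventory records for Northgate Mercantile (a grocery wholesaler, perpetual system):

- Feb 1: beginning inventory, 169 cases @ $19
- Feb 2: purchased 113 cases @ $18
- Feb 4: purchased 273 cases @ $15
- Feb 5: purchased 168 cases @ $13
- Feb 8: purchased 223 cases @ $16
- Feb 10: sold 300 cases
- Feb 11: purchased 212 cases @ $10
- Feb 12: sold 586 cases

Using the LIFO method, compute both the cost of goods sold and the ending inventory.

Feb 10, 300 sold [LIFO — newest first]: 223 @ $16 + 77 @ $13 = $4,569
Feb 12, 586 sold [LIFO — newest first]: 212 @ $10 + 91 @ $13 + 273 @ $15 + 10 @ $18 = $7,578
Total COGS = $4,569 + $7,578 = $12,147
Ending inventory: 169 @ $19 + 103 @ $18 = $5,065

COGS = $12,147; ending inventory = $5,065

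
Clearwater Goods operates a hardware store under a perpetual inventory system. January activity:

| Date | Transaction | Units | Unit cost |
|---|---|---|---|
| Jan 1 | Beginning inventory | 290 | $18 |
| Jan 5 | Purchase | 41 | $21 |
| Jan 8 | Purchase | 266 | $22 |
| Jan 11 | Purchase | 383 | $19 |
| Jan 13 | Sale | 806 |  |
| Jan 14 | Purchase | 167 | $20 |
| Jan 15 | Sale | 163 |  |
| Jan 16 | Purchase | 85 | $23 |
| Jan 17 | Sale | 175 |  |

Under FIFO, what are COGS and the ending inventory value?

COGS = $22,490; ending inventory = $2,015

Jan 13, 806 sold [FIFO — oldest first]: 290 @ $18 + 41 @ $21 + 266 @ $22 + 209 @ $19 = $15,904
Jan 15, 163 sold [FIFO — oldest first]: 163 @ $19 = $3,097
Jan 17, 175 sold [FIFO — oldest first]: 11 @ $19 + 164 @ $20 = $3,489
Total COGS = $15,904 + $3,097 + $3,489 = $22,490
Ending inventory: 3 @ $20 + 85 @ $23 = $2,015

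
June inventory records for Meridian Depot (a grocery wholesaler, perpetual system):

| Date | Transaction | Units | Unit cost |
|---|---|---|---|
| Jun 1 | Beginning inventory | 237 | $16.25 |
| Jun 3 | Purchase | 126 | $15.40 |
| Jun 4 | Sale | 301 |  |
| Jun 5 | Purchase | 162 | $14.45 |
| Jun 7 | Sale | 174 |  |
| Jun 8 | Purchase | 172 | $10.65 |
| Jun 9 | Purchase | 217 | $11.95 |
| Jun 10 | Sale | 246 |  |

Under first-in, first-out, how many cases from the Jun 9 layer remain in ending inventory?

193

Jun 4, 301 sold [FIFO — oldest first]: 237 @ $16.25 + 64 @ $15.40 = $4,836.85
Jun 7, 174 sold [FIFO — oldest first]: 62 @ $15.40 + 112 @ $14.45 = $2,573.20
Jun 10, 246 sold [FIFO — oldest first]: 50 @ $14.45 + 172 @ $10.65 + 24 @ $11.95 = $2,841.10
Total COGS = $4,836.85 + $2,573.20 + $2,841.10 = $10,251.15
Ending inventory: 193 @ $11.95 = $2,306.35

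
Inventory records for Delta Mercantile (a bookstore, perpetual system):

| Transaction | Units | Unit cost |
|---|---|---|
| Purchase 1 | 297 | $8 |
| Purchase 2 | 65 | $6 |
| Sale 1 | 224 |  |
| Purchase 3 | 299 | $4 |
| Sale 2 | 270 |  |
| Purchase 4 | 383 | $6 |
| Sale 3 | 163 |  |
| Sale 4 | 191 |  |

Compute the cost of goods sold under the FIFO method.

Sale 1 (224) [FIFO — oldest first]: 224 @ $8 = $1,792
Sale 2 (270) [FIFO — oldest first]: 73 @ $8 + 65 @ $6 + 132 @ $4 = $1,502
Sale 3 (163) [FIFO — oldest first]: 163 @ $4 = $652
Sale 4 (191) [FIFO — oldest first]: 4 @ $4 + 187 @ $6 = $1,138
Total COGS = $1,792 + $1,502 + $652 + $1,138 = $5,084
Ending inventory: 196 @ $6 = $1,176

COGS = $5,084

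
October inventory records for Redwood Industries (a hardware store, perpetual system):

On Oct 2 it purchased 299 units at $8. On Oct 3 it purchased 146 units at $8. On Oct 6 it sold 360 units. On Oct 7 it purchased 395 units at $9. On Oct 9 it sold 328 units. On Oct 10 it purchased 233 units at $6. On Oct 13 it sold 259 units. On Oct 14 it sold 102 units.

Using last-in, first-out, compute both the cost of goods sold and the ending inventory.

COGS = $8,321; ending inventory = $192

Oct 6, 360 sold [LIFO — newest first]: 146 @ $8 + 214 @ $8 = $2,880
Oct 9, 328 sold [LIFO — newest first]: 328 @ $9 = $2,952
Oct 13, 259 sold [LIFO — newest first]: 233 @ $6 + 26 @ $9 = $1,632
Oct 14, 102 sold [LIFO — newest first]: 41 @ $9 + 61 @ $8 = $857
Total COGS = $2,880 + $2,952 + $1,632 + $857 = $8,321
Ending inventory: 24 @ $8 = $192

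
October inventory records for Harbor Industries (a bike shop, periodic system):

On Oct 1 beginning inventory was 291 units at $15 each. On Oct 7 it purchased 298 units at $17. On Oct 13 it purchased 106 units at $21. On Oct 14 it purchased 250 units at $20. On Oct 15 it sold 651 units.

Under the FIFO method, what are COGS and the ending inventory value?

COGS = $10,733; ending inventory = $5,924

Oct 15, 651 sold [FIFO — oldest first]: 291 @ $15 + 298 @ $17 + 62 @ $21 = $10,733
Ending inventory: 44 @ $21 + 250 @ $20 = $5,924
Check: goods available $16,657 = COGS $10,733 + ending $5,924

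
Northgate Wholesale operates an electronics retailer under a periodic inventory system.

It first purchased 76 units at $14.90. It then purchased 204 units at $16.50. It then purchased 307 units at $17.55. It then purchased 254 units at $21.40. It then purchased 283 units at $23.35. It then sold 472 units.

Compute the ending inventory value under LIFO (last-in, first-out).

Ending inventory = $11,277.25

Sale 1 (472) [LIFO — newest first]: 283 @ $23.35 + 189 @ $21.40 = $10,652.65
Ending inventory: 76 @ $14.90 + 204 @ $16.50 + 307 @ $17.55 + 65 @ $21.40 = $11,277.25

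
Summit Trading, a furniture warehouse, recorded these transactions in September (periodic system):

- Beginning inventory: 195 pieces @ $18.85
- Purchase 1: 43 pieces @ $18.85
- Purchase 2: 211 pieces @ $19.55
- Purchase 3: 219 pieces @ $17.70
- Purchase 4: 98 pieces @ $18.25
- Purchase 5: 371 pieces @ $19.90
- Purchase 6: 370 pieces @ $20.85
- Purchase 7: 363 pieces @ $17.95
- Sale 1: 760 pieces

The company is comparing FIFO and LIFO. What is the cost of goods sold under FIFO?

COGS = $14,166.65

FIFO COGS: 195 @ $18.85 + 43 @ $18.85 + 211 @ $19.55 + 219 @ $17.70 + 92 @ $18.25 = $14,166.65
LIFO COGS: 363 @ $17.95 + 370 @ $20.85 + 27 @ $19.90 = $14,767.65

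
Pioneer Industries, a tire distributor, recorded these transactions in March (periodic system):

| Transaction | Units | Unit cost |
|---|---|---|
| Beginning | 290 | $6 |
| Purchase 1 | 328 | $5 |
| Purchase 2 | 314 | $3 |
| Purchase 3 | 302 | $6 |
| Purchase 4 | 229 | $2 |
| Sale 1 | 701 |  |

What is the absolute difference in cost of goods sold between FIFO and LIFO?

$849

FIFO COGS: 290 @ $6 + 328 @ $5 + 83 @ $3 = $3,629
LIFO COGS: 229 @ $2 + 302 @ $6 + 170 @ $3 = $2,780
Difference = |$3,629 − $2,780| = $849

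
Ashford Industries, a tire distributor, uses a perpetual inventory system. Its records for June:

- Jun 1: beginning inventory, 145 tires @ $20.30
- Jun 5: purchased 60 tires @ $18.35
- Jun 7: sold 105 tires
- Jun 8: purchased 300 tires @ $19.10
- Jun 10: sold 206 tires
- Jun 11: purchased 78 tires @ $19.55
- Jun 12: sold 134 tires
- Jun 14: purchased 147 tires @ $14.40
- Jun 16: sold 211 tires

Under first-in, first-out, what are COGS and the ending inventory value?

COGS = $12,350.60; ending inventory = $1,065.60

Jun 7, 105 sold [FIFO — oldest first]: 105 @ $20.30 = $2,131.50
Jun 10, 206 sold [FIFO — oldest first]: 40 @ $20.30 + 60 @ $18.35 + 106 @ $19.10 = $3,937.60
Jun 12, 134 sold [FIFO — oldest first]: 134 @ $19.10 = $2,559.40
Jun 16, 211 sold [FIFO — oldest first]: 60 @ $19.10 + 78 @ $19.55 + 73 @ $14.40 = $3,722.10
Total COGS = $2,131.50 + $3,937.60 + $2,559.40 + $3,722.10 = $12,350.60
Ending inventory: 74 @ $14.40 = $1,065.60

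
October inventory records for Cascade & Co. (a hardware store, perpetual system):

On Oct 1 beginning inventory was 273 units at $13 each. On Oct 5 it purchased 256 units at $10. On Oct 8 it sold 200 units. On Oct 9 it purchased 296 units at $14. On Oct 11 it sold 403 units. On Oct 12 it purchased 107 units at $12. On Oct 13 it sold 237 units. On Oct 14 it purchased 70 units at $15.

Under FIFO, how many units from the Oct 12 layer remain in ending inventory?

Oct 8, 200 sold [FIFO — oldest first]: 200 @ $13 = $2,600
Oct 11, 403 sold [FIFO — oldest first]: 73 @ $13 + 256 @ $10 + 74 @ $14 = $4,545
Oct 13, 237 sold [FIFO — oldest first]: 222 @ $14 + 15 @ $12 = $3,288
Total COGS = $2,600 + $4,545 + $3,288 = $10,433
Ending inventory: 92 @ $12 + 70 @ $15 = $2,154

92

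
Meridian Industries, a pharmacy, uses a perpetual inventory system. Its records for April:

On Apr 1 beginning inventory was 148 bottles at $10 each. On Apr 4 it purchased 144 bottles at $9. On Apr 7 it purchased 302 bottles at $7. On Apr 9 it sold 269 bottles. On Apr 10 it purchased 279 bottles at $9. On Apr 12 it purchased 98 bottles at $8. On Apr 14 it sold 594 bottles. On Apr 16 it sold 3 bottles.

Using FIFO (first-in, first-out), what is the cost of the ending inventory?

Apr 9, 269 sold [FIFO — oldest first]: 148 @ $10 + 121 @ $9 = $2,569
Apr 14, 594 sold [FIFO — oldest first]: 23 @ $9 + 302 @ $7 + 269 @ $9 = $4,742
Apr 16, 3 sold [FIFO — oldest first]: 3 @ $9 = $27
Total COGS = $2,569 + $4,742 + $27 = $7,338
Ending inventory: 7 @ $9 + 98 @ $8 = $847

Ending inventory = $847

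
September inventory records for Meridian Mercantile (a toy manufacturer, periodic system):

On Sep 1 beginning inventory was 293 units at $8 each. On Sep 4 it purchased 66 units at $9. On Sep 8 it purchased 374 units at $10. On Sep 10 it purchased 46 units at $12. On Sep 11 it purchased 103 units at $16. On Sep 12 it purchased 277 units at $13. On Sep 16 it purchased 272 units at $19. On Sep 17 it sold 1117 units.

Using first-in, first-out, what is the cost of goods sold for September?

Sep 17, 1117 sold [FIFO — oldest first]: 293 @ $8 + 66 @ $9 + 374 @ $10 + 46 @ $12 + 103 @ $16 + 235 @ $13 = $11,933
Ending inventory: 42 @ $13 + 272 @ $19 = $5,714
Check: goods available $17,647 = COGS $11,933 + ending $5,714

COGS = $11,933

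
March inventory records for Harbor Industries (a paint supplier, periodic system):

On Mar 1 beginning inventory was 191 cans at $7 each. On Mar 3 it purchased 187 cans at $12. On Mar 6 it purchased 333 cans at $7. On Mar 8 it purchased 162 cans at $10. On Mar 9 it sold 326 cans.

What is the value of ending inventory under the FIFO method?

Ending inventory = $4,575

Mar 9, 326 sold [FIFO — oldest first]: 191 @ $7 + 135 @ $12 = $2,957
Ending inventory: 52 @ $12 + 333 @ $7 + 162 @ $10 = $4,575
Check: goods available $7,532 = COGS $2,957 + ending $4,575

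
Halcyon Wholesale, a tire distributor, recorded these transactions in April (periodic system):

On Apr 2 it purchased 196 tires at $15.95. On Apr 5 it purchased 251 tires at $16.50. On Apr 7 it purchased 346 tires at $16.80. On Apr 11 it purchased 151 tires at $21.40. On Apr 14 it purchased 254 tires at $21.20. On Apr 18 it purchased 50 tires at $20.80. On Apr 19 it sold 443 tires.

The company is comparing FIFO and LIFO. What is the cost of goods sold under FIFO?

FIFO COGS: 196 @ $15.95 + 247 @ $16.50 = $7,201.70
LIFO COGS: 50 @ $20.80 + 254 @ $21.20 + 139 @ $21.40 = $9,399.40

COGS = $7,201.70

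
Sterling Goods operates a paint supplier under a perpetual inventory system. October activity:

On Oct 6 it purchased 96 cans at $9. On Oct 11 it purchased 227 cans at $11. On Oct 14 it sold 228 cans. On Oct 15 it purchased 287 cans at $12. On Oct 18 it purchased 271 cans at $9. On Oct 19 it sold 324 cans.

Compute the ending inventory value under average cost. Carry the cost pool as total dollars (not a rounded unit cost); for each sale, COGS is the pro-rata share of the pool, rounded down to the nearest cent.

Ending inventory = $3,462.08

After Oct 6: 96 on hand, pool $864.00 (≈ $9.0000 each)
After Oct 11: 323 on hand, pool $3,361.00 (≈ $10.4056 each)
Oct 14, sell 228: 228/323 × $3,361.00 → $2,372.47
After Oct 15: 382 on hand, pool $4,432.53 (≈ $11.6035 each)
After Oct 18: 653 on hand, pool $6,871.53 (≈ $10.5230 each)
Oct 19, sell 324: 324/653 × $6,871.53 → $3,409.45
Total COGS = $2,372.47 + $3,409.45 = $5,781.92
Ending inventory (cost pool remaining) = $3,462.08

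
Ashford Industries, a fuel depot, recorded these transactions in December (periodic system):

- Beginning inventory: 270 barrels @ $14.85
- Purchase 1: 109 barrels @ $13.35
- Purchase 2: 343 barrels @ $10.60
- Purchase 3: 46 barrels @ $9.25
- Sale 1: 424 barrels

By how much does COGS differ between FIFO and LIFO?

FIFO COGS: 270 @ $14.85 + 109 @ $13.35 + 45 @ $10.60 = $5,941.65
LIFO COGS: 46 @ $9.25 + 343 @ $10.60 + 35 @ $13.35 = $4,528.55
Difference = |$5,941.65 − $4,528.55| = $1,413.10

$1,413.10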